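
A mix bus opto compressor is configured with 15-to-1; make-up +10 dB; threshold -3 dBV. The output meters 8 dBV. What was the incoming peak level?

12 dBV

Stripping the +10 dB make-up gives -2 dBV at the gain stage.
Post-compression overshoot = -2 − (-3) = 1 dB.
Input overshoot = R × output overshoot = 15 dB → input = -3 + 15 = 12 dBV.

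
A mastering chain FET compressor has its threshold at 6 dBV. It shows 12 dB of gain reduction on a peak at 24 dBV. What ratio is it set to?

3:1

Input overshoot = 24 − 6 = 18 dB.
Output overshoot = 18 − 12 = 6 dB.
Ratio = input overshoot / output overshoot = 18 / 6 = 3.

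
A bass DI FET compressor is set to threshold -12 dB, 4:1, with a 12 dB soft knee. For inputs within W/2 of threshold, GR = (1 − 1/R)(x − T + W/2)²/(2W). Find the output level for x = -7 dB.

x − T + W/2 = -7 − (-12) + 6 = 11.
GR = (1 − 1/4) × 11² / 24 = 0.75 × 121 / 24 = 3.78125 dB.
Output = -7 − 3.78125 = -10.78125 dB.

-10.78125 dB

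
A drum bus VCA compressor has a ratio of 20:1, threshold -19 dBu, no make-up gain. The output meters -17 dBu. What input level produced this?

21 dBu

Post-compression overshoot = -17 − (-19) = 2 dB.
Undo the ratio: input overshoot = 2 × 20 = 40 dB, giving input = 21 dBu.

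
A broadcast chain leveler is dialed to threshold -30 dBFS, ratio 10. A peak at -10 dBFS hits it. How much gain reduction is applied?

18 dB

-10 dBFS exceeds the threshold by 20 dB.
A 10:1 ratio leaves 2 dB of that excess.
GR = overshoot in − overshoot out = 20 − 2 = 18 dB.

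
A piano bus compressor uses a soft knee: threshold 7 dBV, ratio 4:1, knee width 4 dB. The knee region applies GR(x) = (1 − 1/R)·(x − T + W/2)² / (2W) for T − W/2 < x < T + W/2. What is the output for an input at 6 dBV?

x − T + W/2 = 6 − 7 + 2 = 1.
GR = (1 − 1/4) × 1² / 8 = 0.75 × 1 / 8 = 0.09375 dB.
Output = 6 − 0.09375 = 5.90625 dBV.

5.90625 dBV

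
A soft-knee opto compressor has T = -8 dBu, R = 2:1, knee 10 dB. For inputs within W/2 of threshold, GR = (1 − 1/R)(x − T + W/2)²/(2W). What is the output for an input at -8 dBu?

-8.625 dBu

x − T + W/2 = -8 − (-8) + 5 = 5.
GR = (1 − 1/2) × 5² / 20 = 0.5 × 25 / 20 = 0.625 dB.
Output = -8 − 0.625 = -8.625 dBu.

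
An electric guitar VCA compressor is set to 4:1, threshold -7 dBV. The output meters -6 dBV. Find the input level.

Post-compression overshoot = -6 − (-7) = 1 dB.
Input overshoot = R × output overshoot = 4 dB → input = -7 + 4 = -3 dBV.

-3 dBV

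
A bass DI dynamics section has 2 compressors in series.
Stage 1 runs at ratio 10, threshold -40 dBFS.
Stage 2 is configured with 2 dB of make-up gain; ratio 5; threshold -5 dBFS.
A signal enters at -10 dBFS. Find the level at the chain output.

-35 dBFS

Stage 1: -10 dBFS is 30 dB over -40 dBFS; at 10:1 that becomes 3 dB over, giving -37 dBFS.
Stage 2: below threshold (-37 ≤ -5); passes unchanged; make-up brings it to -35 dBFS.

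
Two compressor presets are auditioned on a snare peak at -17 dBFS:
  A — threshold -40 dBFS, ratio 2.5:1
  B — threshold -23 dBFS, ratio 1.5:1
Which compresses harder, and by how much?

A, by 11.8 dB

A: GR = 23 − 23/2.5 = 13.8 dB.
B: GR = 6 − 6/1.5 = 2 dB.
Difference: 11.8 dB in favour of A.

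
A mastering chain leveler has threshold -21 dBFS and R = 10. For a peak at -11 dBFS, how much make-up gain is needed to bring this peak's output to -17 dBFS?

Without make-up, output = threshold + overshoot/10 = -21 + 1 = -20 dBFS.
Gap to target: 3 dB.

3 dB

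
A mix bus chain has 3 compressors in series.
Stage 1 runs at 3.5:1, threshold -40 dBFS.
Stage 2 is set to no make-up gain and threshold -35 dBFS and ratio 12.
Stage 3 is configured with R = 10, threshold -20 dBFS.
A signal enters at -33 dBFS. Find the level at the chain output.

-38 dBFS

Stage 1: overshoot 7 dB → 7/3.5 = 2 dB → -38 dBFS.
Stage 2: below threshold (-38 ≤ -35); passes unchanged; output -38 dBFS.
Stage 3: -38 dBFS ≤ -20 dBFS, so stage 3 doesn't engage; output -38 dBFS.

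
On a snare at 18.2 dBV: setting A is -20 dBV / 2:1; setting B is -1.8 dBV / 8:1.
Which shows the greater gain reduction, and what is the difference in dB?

A: 38.2 dB over, compressed to 19.1 dB over, so 19.1 dB of GR.
B: 20 dB over, compressed to 2.5 dB over, so 17.5 dB of GR.
Difference: 1.6 dB in favour of A.

A, by 1.6 dB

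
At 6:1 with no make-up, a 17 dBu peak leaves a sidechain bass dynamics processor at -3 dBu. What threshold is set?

Let T be the threshold. Output overshoot = (input overshoot)/R, so -3 − T = (17 − T)/6.
6·(-3 − T) = 17 − T → 5·T = -18 − 17 = -35.
T = -35/5 = -7 dBu.

-7 dBu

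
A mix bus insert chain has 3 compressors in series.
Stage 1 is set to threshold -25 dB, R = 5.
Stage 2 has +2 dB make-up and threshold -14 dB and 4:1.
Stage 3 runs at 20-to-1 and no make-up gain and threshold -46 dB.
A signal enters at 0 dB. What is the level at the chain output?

-44.6 dB

Stage 1: 25 dB above -25 dB, reduced 5:1 to 5 dB above → -20 dB.
Stage 2: below threshold (-20 ≤ -14); passes unchanged; make-up brings it to -18 dB.
Stage 3: overshoot 28 dB → 28/20 = 1.4 dB → -44.6 dB.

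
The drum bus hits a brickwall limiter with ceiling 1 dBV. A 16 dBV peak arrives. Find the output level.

At ∞:1, everything above 1 dBV is held at the ceiling.

1 dBV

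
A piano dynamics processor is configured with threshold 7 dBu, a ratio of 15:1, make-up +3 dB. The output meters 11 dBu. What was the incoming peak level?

22 dBu

Before make-up, the level was 11 − 3 = 8 dBu.
That's 1 dB above the 7 dBu threshold.
Before 15:1 compression the overshoot was 1 × 15 = 15 dB, so input = 7 + 15 = 22 dBu.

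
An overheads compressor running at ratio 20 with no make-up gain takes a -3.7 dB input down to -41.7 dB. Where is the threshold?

Gain reduction = -3.7 − (-41.7) = 38 dB; output overshoot = GR / (R − 1) = 38 / 19 = 2 dB.
Threshold = output − output overshoot = -41.7 − 2 = -43.7 dB.

-43.7 dB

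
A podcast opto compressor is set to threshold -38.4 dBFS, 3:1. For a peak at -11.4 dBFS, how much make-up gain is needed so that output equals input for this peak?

18 dB

Without make-up, output = threshold + overshoot/3 = -38.4 + 9 = -29.4 dBFS.
Gap to target: 18 dB.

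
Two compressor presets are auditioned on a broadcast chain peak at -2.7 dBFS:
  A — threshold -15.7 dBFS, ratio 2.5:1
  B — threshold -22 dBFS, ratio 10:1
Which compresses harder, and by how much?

B, by 9.57 dB

A: 13 dB over, compressed to 5.2 dB over, so 7.8 dB of GR.
B: 19.3 dB over, compressed to 1.93 dB over, so 17.37 dB of GR.
B reduces 9.57 dB more.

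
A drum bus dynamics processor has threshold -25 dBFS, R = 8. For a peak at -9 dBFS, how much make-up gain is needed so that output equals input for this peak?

The peak compresses to -25 + 16/8 = -23 dBFS.
To reach -9 dBFS requires -9 − (-23) = 14 dB of make-up.

14 dB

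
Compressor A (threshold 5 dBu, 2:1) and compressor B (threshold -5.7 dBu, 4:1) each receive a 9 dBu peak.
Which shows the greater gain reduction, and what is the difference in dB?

A: overshoot 4 dB → output overshoot 2 dB → GR 2 dB.
B: overshoot 14.7 dB → output overshoot 3.675 dB → GR 11.025 dB.
B reduces 9.025 dB more.

B, by 9.025 dB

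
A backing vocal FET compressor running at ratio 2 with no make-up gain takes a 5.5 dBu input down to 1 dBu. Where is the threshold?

Input is 9 dB above T (since output overshoot × R = input overshoot: (1 − T)·2 = 5.5 − T gives T = -3.5 dBu).
Check: -3.5 + (5.5 − (-3.5))/2 = -3.5 + 4.5 = 1 dBu. ✓

-3.5 dBu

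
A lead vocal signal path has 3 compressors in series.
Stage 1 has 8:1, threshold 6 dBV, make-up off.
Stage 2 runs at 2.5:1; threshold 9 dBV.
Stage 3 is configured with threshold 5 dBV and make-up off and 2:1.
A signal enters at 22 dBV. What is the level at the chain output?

Stage 1: 16 dB above 6 dBV, reduced 8:1 to 2 dB above → 8 dBV.
Stage 2: below threshold (8 ≤ 9); passes unchanged; output 8 dBV.
Stage 3: 3 dB above 5 dBV, reduced 2:1 to 1.5 dB above → 6.5 dBV.

6.5 dBV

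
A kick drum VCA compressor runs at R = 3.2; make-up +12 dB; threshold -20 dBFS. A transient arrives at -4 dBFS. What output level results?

-3 dBFS

The input is 16 dB above the -20 dBFS threshold.
The 16 dB excess becomes 5 dB after 3.2:1 reduction.
Output = -20 + 5 = -15 dBFS; make-up adds 12 dB, giving -3 dBFS.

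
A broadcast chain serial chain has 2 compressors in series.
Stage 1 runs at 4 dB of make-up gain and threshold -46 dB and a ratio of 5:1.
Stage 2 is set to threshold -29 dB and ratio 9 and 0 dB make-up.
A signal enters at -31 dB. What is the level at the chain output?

-39 dB

Stage 1: -31 dB is 15 dB over -46 dB; at 5:1 that becomes 3 dB over, giving -43 dB; +4 dB make-up → -39 dB.
Stage 2: -39 dB ≤ -29 dB, so stage 2 doesn't engage; output -39 dB.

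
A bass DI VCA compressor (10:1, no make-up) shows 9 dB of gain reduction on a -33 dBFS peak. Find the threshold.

Let T be the threshold. Output overshoot = (input overshoot)/R, so -42 − T = (-33 − T)/10.
10·(-42 − T) = -33 − T → 9·T = -420 − (-33) = -387.
T = -387/9 = -43 dBFS.

-43 dBFS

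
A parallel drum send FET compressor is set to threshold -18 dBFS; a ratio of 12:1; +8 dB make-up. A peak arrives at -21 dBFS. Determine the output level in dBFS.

-13 dBFS

-21 dBFS is 3 dB below the -18 dBFS threshold, so no gain reduction is applied.
Make-up gain adds 8 dB: -21 + 8 = -13 dBFS.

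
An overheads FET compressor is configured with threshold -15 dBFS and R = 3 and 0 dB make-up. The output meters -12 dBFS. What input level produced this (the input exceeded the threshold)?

-6 dBFS

That's 3 dB above the -15 dBFS threshold.
Before 3:1 compression the overshoot was 3 × 3 = 9 dB, so input = -15 + 9 = -6 dBFS.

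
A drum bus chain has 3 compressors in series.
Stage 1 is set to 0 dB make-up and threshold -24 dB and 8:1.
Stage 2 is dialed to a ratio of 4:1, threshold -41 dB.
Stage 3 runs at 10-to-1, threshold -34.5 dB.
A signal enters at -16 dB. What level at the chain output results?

Stage 1: overshoot 8 dB → 8/8 = 1 dB → -23 dB.
Stage 2: overshoot 18 dB → 18/4 = 4.5 dB → -36.5 dB.
Stage 3: below threshold (-36.5 ≤ -34.5); passes unchanged; output -36.5 dB.

-36.5 dB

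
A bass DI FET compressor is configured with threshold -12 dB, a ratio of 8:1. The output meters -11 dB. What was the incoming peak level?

The compressed level sits -11 − (-12) = 1 dB over threshold.
Before 8:1 compression the overshoot was 1 × 8 = 8 dB, so input = -12 + 8 = -4 dB.

-4 dB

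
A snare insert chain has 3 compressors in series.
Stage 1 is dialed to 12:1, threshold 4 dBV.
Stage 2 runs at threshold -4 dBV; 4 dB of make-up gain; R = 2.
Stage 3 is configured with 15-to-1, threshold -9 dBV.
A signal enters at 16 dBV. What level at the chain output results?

Stage 1: 12 dB above 4 dBV, reduced 12:1 to 1 dB above → 5 dBV.
Stage 2: 9 dB above -4 dBV, reduced 2:1 to 4.5 dB above → 0.5 dBV; +4 dB make-up → 4.5 dBV.
Stage 3: 4.5 dBV is 13.5 dB over -9 dBV; at 15:1 that becomes 0.9 dB over, giving -8.1 dBV.

-8.1 dBV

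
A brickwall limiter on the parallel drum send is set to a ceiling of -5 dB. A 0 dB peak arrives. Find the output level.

A brickwall limiter is an ∞:1 compressor: any input above the ceiling is clamped to -5 dB.

-5 dB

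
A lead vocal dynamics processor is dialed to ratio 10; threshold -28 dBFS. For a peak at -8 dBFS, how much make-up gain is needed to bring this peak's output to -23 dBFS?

3 dB

Overshoot 20 dB → 20/10 = 2 dB after compression, so the compressed level is -28 + 2 = -26 dBFS.
Make-up = target − compressed = -23 − (-26) = 3 dB.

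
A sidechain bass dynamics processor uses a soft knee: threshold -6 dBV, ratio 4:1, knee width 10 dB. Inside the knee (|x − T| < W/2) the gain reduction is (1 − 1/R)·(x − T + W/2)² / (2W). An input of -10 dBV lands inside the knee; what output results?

x − T + W/2 = -10 − (-6) + 5 = 1.
GR = (1 − 1/4) × 1² / 20 = 0.75 × 1 / 20 = 0.0375 dB.
Output = -10 − 0.0375 = -10.0375 dBV.

-10.0375 dBV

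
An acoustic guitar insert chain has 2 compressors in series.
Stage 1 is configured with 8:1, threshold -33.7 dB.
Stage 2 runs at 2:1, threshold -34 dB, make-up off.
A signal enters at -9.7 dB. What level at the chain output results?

Stage 1: 24 dB above -33.7 dB, reduced 8:1 to 3 dB above → -30.7 dB.
Stage 2: 3.3 dB above -34 dB, reduced 2:1 to 1.65 dB above → -32.35 dB.

-32.35 dB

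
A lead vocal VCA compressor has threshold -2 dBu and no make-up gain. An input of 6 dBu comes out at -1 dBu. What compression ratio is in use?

Input overshoot = 6 − (-2) = 8 dB; output overshoot = -1 − (-2) = 1 dB.
Ratio = 8 / 1 = 8.

8:1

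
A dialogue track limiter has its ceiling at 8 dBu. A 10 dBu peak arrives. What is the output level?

8 dBu

A brickwall limiter is an ∞:1 compressor: any input above the ceiling is clamped to 8 dBu.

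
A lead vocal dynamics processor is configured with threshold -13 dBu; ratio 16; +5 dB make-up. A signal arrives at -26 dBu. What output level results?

-21 dBu

-26 dBu is 13 dB below the -13 dBu threshold, so no gain reduction is applied.
Make-up gain adds 5 dB: -26 + 5 = -21 dBu.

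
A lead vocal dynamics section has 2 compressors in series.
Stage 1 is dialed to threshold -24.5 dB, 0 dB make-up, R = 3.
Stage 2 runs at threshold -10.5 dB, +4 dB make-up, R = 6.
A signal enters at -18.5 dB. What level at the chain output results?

-18.5 dB

Stage 1: -18.5 dB is 6 dB over -24.5 dB; at 3:1 that becomes 2 dB over, giving -22.5 dB.
Stage 2: -22.5 dB ≤ -10.5 dB, so stage 2 doesn't engage; make-up brings it to -18.5 dB.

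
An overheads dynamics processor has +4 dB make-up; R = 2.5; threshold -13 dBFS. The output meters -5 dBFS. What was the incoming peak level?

Remove make-up: -5 − 4 = -9 dBFS.
Post-compression overshoot = -9 − (-13) = 4 dB.
Before 2.5:1 compression the overshoot was 4 × 2.5 = 10 dB, so input = -13 + 10 = -3 dBFS.

-3 dBFS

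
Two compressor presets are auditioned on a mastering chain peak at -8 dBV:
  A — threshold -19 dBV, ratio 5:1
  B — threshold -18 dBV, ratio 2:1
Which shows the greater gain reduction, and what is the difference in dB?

A, by 3.8 dB

A: overshoot 11 dB → output overshoot 2.2 dB → GR 8.8 dB.
B: overshoot 10 dB → output overshoot 5 dB → GR 5 dB.
A reduces 3.8 dB more.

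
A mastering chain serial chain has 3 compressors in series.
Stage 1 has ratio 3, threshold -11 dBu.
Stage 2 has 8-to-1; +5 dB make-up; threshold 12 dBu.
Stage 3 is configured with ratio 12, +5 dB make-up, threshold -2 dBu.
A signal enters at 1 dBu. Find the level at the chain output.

3 dBu

Stage 1: 12 dB above -11 dBu, reduced 3:1 to 4 dB above → -7 dBu.
Stage 2: below threshold (-7 ≤ 12); passes unchanged; make-up brings it to -2 dBu.
Stage 3: -2 dBu is at or below the -2 dBu threshold — no compression; make-up brings it to 3 dBu.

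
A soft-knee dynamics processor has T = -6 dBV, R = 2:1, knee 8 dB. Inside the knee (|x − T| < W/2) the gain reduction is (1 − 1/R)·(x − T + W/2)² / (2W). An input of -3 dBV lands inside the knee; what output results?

-4.53125 dBV

x − T + W/2 = -3 − (-6) + 4 = 7.
GR = (1 − 1/2) × 7² / 16 = 0.5 × 49 / 16 = 1.53125 dB.
Output = -3 − 1.53125 = -4.53125 dBV.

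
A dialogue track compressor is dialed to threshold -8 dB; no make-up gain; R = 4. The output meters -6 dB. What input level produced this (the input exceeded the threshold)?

The compressed level sits -6 − (-8) = 2 dB over threshold.
Undo the ratio: input overshoot = 2 × 4 = 8 dB, giving input = 0 dB.

0 dB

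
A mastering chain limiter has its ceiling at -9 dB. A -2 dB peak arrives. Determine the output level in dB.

At ∞:1, everything above -9 dB is held at the ceiling.

-9 dB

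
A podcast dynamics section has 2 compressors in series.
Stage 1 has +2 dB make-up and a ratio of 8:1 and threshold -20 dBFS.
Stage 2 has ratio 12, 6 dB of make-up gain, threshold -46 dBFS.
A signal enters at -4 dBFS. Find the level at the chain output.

Stage 1: 16 dB above -20 dBFS, reduced 8:1 to 2 dB above → -18 dBFS; +2 dB make-up → -16 dBFS.
Stage 2: overshoot 30 dB → 30/12 = 2.5 dB → -43.5 dBFS; +6 dB make-up → -37.5 dBFS.

-37.5 dBFS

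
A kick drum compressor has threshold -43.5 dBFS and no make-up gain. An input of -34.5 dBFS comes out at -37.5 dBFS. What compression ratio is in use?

Input overshoot = -34.5 − (-43.5) = 9 dB; output overshoot = -37.5 − (-43.5) = 6 dB.
Ratio = 9 / 6 = 1.5.

1.5:1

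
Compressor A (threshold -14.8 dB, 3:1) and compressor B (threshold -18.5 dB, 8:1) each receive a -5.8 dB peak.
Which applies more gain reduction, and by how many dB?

B, by 5.1125 dB

A: overshoot 9 dB → output overshoot 3 dB → GR 6 dB.
B: overshoot 12.7 dB → output overshoot 1.5875 dB → GR 11.1125 dB.
Difference: 5.1125 dB in favour of B.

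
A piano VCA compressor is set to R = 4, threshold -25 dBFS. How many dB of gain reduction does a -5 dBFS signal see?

15 dB

The signal is 20 dB above threshold.
At 4:1, output sits 20/4 = 5 dB above threshold.
Gain reduction = 20 − 5 = 15 dB.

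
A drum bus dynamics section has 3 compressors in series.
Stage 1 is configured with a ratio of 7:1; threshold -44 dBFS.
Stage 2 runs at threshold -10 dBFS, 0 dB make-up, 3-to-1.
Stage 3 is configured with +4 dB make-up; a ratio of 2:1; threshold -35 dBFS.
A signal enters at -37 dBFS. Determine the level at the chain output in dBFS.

Stage 1: 7 dB above -44 dBFS, reduced 7:1 to 1 dB above → -43 dBFS.
Stage 2: -43 dBFS ≤ -10 dBFS, so stage 2 doesn't engage; output -43 dBFS.
Stage 3: below threshold (-43 ≤ -35); passes unchanged; make-up brings it to -39 dBFS.

-39 dBFS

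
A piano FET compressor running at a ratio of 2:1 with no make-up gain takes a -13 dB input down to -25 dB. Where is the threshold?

-37 dB

Let T be the threshold. Output overshoot = (input overshoot)/R, so -25 − T = (-13 − T)/2.
2·(-25 − T) = -13 − T → 1·T = -50 − (-13) = -37.
T = -37/1 = -37 dB.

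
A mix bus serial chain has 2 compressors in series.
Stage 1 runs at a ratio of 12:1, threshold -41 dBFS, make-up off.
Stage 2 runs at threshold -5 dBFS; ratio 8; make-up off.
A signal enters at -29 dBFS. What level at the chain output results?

-40 dBFS

Stage 1: overshoot 12 dB → 12/12 = 1 dB → -40 dBFS.
Stage 2: below threshold (-40 ≤ -5); passes unchanged; output -40 dBFS.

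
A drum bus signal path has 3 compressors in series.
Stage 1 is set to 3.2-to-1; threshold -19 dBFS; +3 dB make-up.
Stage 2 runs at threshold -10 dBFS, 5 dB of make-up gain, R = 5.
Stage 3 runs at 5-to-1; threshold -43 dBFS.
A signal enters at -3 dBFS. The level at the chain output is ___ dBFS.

-35.6 dBFS

Stage 1: -3 dBFS is 16 dB over -19 dBFS; at 3.2:1 that becomes 5 dB over, giving -14 dBFS; +3 dB make-up → -11 dBFS.
Stage 2: below threshold (-11 ≤ -10); passes unchanged; make-up brings it to -6 dBFS.
Stage 3: 37 dB above -43 dBFS, reduced 5:1 to 7.4 dB above → -35.6 dBFS.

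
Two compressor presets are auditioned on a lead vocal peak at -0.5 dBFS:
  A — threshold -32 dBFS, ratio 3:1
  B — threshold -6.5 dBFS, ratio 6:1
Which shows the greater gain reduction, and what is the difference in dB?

A: GR = 31.5 − 31.5/3 = 21 dB.
B: GR = 6 − 6/6 = 5 dB.
Difference: 16 dB in favour of A.

A, by 16 dB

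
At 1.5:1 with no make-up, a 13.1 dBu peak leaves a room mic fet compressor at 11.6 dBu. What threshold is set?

8.6 dBu

Gain reduction = 13.1 − 11.6 = 1.5 dB; output overshoot = GR / (R − 1) = 1.5 / 0.5 = 3 dB.
Threshold = output − output overshoot = 11.6 − 3 = 8.6 dBu.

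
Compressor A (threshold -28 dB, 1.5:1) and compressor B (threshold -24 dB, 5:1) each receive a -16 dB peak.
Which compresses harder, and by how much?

A: 12 dB over, compressed to 8 dB over, so 4 dB of GR.
B: 8 dB over, compressed to 1.6 dB over, so 6.4 dB of GR.
B reduces 2.4 dB more.

B, by 2.4 dB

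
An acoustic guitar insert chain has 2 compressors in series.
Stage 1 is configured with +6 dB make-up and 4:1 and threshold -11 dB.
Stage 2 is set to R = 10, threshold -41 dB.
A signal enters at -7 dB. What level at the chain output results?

Stage 1: overshoot 4 dB → 4/4 = 1 dB → -10 dB; +6 dB make-up → -4 dB.
Stage 2: 37 dB above -41 dB, reduced 10:1 to 3.7 dB above → -37.3 dB.

-37.3 dB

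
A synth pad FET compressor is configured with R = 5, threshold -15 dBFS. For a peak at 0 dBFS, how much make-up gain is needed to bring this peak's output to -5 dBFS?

7 dB

The peak compresses to -15 + 15/5 = -12 dBFS.
To reach -5 dBFS requires -5 − (-12) = 7 dB of make-up.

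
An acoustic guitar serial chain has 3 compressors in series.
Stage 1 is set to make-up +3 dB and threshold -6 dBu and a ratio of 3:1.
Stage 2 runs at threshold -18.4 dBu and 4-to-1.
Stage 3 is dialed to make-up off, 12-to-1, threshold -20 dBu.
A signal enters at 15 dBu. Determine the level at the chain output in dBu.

Stage 1: overshoot 21 dB → 21/3 = 7 dB → 1 dBu; +3 dB make-up → 4 dBu.
Stage 2: overshoot 22.4 dB → 22.4/4 = 5.6 dB → -12.8 dBu.
Stage 3: 7.2 dB above -20 dBu, reduced 12:1 to 0.6 dB above → -19.4 dBu.

-19.4 dBu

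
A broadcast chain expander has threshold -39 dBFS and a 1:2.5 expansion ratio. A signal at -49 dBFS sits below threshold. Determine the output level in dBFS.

Undershoot = (-39) − (-49) = 10 dB.
At 1:2.5, that expands to 25 dB under threshold.
Output = -39 − 25 = -64 dBFS.

-64 dBFS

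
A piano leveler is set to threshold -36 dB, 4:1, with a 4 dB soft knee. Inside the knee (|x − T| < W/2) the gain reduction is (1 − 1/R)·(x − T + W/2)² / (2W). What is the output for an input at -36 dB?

-36.375 dB

x − T + W/2 = -36 − (-36) + 2 = 2.
GR = (1 − 1/4) × 2² / 8 = 0.75 × 4 / 8 = 0.375 dB.
Output = -36 − 0.375 = -36.375 dB.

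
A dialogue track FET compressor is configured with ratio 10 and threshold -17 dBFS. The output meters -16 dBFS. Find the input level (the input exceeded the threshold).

-7 dBFS

The compressed level sits -16 − (-17) = 1 dB over threshold.
Undo the ratio: input overshoot = 1 × 10 = 10 dB, giving input = -7 dBFS.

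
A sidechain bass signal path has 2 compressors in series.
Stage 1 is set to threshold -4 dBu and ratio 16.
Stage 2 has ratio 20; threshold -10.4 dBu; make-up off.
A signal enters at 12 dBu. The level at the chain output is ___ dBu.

Stage 1: 16 dB above -4 dBu, reduced 16:1 to 1 dB above → -3 dBu.
Stage 2: overshoot 7.4 dB → 7.4/20 = 0.37 dB → -10.03 dBu.

-10.03 dBu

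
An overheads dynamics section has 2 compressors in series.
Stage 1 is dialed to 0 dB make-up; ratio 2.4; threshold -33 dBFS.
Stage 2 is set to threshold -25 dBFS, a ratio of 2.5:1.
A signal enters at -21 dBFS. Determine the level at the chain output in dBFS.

-28 dBFS

Stage 1: 12 dB above -33 dBFS, reduced 2.4:1 to 5 dB above → -28 dBFS.
Stage 2: -28 dBFS ≤ -25 dBFS, so stage 2 doesn't engage; output -28 dBFS.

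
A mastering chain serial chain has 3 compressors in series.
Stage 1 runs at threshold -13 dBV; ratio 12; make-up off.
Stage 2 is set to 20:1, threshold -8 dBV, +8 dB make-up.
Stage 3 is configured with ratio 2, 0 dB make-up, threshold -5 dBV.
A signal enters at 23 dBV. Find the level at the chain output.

Stage 1: 36 dB above -13 dBV, reduced 12:1 to 3 dB above → -10 dBV.
Stage 2: -10 dBV is at or below the -8 dBV threshold — no compression; make-up brings it to -2 dBV.
Stage 3: overshoot 3 dB → 3/2 = 1.5 dB → -3.5 dBV.

-3.5 dBV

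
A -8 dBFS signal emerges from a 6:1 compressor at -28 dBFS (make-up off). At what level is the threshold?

-32 dBFS

Let T be the threshold. Output overshoot = (input overshoot)/R, so -28 − T = (-8 − T)/6.
6·(-28 − T) = -8 − T → 5·T = -168 − (-8) = -160.
T = -160/5 = -32 dBFS.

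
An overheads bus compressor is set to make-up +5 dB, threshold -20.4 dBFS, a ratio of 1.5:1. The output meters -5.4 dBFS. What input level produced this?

-5.4 dBFS

Remove make-up: -5.4 − 5 = -10.4 dBFS.
The compressed level sits -10.4 − (-20.4) = 10 dB over threshold.
Before 1.5:1 compression the overshoot was 10 × 1.5 = 15 dB, so input = -20.4 + 15 = -5.4 dBFS.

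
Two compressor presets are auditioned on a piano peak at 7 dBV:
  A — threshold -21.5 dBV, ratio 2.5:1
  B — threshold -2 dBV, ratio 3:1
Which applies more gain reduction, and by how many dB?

A, by 11.1 dB

A: 28.5 dB over, compressed to 11.4 dB over, so 17.1 dB of GR.
B: 9 dB over, compressed to 3 dB over, so 6 dB of GR.
A applies 11.1 dB more gain reduction.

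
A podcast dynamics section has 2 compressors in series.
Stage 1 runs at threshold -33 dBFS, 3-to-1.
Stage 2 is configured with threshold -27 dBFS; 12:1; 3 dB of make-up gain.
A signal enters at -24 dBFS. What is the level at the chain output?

Stage 1: overshoot 9 dB → 9/3 = 3 dB → -30 dBFS.
Stage 2: below threshold (-30 ≤ -27); passes unchanged; make-up brings it to -27 dBFS.

-27 dBFS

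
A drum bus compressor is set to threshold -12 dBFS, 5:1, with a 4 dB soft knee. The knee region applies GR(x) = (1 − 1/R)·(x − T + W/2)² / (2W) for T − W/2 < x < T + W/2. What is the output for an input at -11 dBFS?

x − T + W/2 = -11 − (-12) + 2 = 3.
GR = (1 − 1/5) × 3² / 8 = 0.8 × 9 / 8 = 0.9 dB.
Output = -11 − 0.9 = -11.9 dBFS.

-11.9 dBFS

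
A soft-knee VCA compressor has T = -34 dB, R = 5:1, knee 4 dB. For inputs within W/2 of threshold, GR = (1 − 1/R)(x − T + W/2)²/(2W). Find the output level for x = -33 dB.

x − T + W/2 = -33 − (-34) + 2 = 3.
GR = (1 − 1/5) × 3² / 8 = 0.8 × 9 / 8 = 0.9 dB.
Output = -33 − 0.9 = -33.9 dB.

-33.9 dB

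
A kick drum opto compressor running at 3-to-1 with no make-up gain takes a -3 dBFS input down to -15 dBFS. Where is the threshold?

Gain reduction = -3 − (-15) = 12 dB; output overshoot = GR / (R − 1) = 12 / 2 = 6 dB.
Threshold = output − output overshoot = -15 − 6 = -21 dBFS.

-21 dBFS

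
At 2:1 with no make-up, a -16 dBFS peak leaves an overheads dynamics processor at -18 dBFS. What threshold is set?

-20 dBFS

Input is 4 dB above T (since output overshoot × R = input overshoot: (-18 − T)·2 = -16 − T gives T = -20 dBFS).
Check: -20 + (-16 − (-20))/2 = -20 + 2 = -18 dBFS. ✓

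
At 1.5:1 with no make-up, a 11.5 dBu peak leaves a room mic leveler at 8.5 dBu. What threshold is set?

Gain reduction = 11.5 − 8.5 = 3 dB; output overshoot = GR / (R − 1) = 3 / 0.5 = 6 dB.
Threshold = output − output overshoot = 8.5 − 6 = 2.5 dBu.

2.5 dBu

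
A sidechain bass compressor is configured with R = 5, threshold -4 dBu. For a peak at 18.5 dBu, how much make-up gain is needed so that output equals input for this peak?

18 dB

Without make-up, output = threshold + overshoot/5 = -4 + 4.5 = 0.5 dBu.
Gap to target: 18 dB.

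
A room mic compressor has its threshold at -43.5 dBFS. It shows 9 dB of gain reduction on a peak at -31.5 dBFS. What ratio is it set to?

Input overshoot = -31.5 − (-43.5) = 12 dB.
Output overshoot = 12 − 9 = 3 dB.
Ratio = input overshoot / output overshoot = 12 / 3 = 4.

4:1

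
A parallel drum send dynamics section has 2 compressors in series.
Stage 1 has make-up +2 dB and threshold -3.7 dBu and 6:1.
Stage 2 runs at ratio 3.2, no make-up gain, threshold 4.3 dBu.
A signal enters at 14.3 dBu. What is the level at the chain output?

1.3 dBu

Stage 1: overshoot 18 dB → 18/6 = 3 dB → -0.7 dBu; +2 dB make-up → 1.3 dBu.
Stage 2: 1.3 dBu ≤ 4.3 dBu, so stage 2 doesn't engage; output 1.3 dBu.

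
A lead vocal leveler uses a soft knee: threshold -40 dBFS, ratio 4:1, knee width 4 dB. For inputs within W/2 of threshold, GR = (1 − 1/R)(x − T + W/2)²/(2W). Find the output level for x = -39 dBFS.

-39.84375 dBFS

x − T + W/2 = -39 − (-40) + 2 = 3.
GR = (1 − 1/4) × 3² / 8 = 0.75 × 9 / 8 = 0.84375 dB.
Output = -39 − 0.84375 = -39.84375 dBFS.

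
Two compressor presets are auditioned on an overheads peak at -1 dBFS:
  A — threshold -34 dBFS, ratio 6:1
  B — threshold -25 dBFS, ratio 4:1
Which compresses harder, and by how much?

A, by 9.5 dB

A: overshoot 33 dB → output overshoot 5.5 dB → GR 27.5 dB.
B: overshoot 24 dB → output overshoot 6 dB → GR 18 dB.
Difference: 9.5 dB in favour of A.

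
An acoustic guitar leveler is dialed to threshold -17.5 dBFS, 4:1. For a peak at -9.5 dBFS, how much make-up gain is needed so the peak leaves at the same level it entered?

Without make-up, output = threshold + overshoot/4 = -17.5 + 2 = -15.5 dBFS.
Gap to target: 6 dB.

6 dB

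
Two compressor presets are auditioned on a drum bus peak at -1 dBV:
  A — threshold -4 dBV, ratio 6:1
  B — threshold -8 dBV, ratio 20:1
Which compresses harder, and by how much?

A: 3 dB over, compressed to 0.5 dB over, so 2.5 dB of GR.
B: 7 dB over, compressed to 0.35 dB over, so 6.65 dB of GR.
B applies 4.15 dB more gain reduction.

B, by 4.15 dB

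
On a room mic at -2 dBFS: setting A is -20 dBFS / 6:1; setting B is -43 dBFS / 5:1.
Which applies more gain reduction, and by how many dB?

B, by 17.8 dB

A: overshoot 18 dB → output overshoot 3 dB → GR 15 dB.
B: overshoot 41 dB → output overshoot 8.2 dB → GR 32.8 dB.
Difference: 17.8 dB in favour of B.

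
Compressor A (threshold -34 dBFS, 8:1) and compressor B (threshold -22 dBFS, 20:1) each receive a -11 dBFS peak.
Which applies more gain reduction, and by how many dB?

A: 23 dB over, compressed to 2.875 dB over, so 20.125 dB of GR.
B: 11 dB over, compressed to 0.55 dB over, so 10.45 dB of GR.
A reduces 9.675 dB more.

A, by 9.675 dB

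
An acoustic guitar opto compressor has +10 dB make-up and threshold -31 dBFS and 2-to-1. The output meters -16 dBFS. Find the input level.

-21 dBFS

Stripping the +10 dB make-up gives -26 dBFS at the gain stage.
Post-compression overshoot = -26 − (-31) = 5 dB.
Input overshoot = R × output overshoot = 10 dB → input = -31 + 10 = -21 dBFS.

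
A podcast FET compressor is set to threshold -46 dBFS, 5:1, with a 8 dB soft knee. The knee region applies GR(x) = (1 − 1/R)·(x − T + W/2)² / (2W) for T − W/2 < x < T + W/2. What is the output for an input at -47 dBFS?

-47.45 dBFS

x − T + W/2 = -47 − (-46) + 4 = 3.
GR = (1 − 1/5) × 3² / 16 = 0.8 × 9 / 16 = 0.45 dB.
Output = -47 − 0.45 = -47.45 dBFS.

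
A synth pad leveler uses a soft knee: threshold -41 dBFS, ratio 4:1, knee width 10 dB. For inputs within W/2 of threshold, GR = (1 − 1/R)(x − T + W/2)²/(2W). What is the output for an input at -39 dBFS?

-40.8375 dBFS

x − T + W/2 = -39 − (-41) + 5 = 7.
GR = (1 − 1/4) × 7² / 20 = 0.75 × 49 / 20 = 1.8375 dB.
Output = -39 − 1.8375 = -40.8375 dBFS.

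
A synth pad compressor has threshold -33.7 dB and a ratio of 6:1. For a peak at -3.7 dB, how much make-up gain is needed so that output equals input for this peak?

25 dB

Overshoot 30 dB → 30/6 = 5 dB after compression, so the compressed level is -33.7 + 5 = -28.7 dB.
Make-up = target − compressed = -3.7 − (-28.7) = 25 dB.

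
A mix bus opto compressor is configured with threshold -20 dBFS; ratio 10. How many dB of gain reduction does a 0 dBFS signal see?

18 dB

Overshoot = 0 − (-20) = 20 dB.
At 10:1, output sits 20/10 = 2 dB above threshold.
So the signal is attenuated by 20 − 2 = 18 dB.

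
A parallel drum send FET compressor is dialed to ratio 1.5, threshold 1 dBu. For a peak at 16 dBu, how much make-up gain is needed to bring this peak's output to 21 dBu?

10 dB

Overshoot 15 dB → 15/1.5 = 10 dB after compression, so the compressed level is 1 + 10 = 11 dBu.
Make-up = target − compressed = 21 − 11 = 10 dB.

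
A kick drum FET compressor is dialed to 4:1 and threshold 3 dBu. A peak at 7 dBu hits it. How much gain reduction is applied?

Overshoot = 7 − 3 = 4 dB.
A 4:1 ratio leaves 1 dB of that excess.
So the signal is attenuated by 4 − 1 = 3 dB.

3 dB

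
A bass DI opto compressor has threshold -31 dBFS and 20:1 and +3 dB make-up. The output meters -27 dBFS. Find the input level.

-11 dBFS

Before make-up, the level was -27 − 3 = -30 dBFS.
That's 1 dB above the -31 dBFS threshold.
Before 20:1 compression the overshoot was 1 × 20 = 20 dB, so input = -31 + 20 = -11 dBFS.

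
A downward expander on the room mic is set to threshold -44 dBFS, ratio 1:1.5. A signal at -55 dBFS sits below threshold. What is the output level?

-60.5 dBFS

Undershoot = (-44) − (-55) = 11 dB.
At 1:1.5, that expands to 16.5 dB under threshold.
Output = -44 − 16.5 = -60.5 dBFS.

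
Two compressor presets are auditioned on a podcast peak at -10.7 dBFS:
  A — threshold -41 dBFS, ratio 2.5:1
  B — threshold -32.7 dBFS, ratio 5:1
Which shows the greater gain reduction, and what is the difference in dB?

A: overshoot 30.3 dB → output overshoot 12.12 dB → GR 18.18 dB.
B: overshoot 22 dB → output overshoot 4.4 dB → GR 17.6 dB.
A reduces 0.58 dB more.

A, by 0.58 dB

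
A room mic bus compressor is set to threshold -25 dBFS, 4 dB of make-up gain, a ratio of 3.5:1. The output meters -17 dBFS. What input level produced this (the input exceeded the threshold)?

Remove make-up: -17 − 4 = -21 dBFS.
That's 4 dB above the -25 dBFS threshold.
Before 3.5:1 compression the overshoot was 4 × 3.5 = 14 dB, so input = -25 + 14 = -11 dBFS.

-11 dBFS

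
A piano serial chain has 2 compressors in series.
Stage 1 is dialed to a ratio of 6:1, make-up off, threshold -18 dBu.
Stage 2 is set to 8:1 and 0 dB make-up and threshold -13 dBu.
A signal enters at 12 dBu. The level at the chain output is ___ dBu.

Stage 1: overshoot 30 dB → 30/6 = 5 dB → -13 dBu.
Stage 2: -13 dBu ≤ -13 dBu, so stage 2 doesn't engage; output -13 dBu.

-13 dBu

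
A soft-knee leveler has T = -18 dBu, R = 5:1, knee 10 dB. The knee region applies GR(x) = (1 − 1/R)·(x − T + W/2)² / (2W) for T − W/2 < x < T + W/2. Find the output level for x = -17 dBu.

x − T + W/2 = -17 − (-18) + 5 = 6.
GR = (1 − 1/5) × 6² / 20 = 0.8 × 36 / 20 = 1.44 dB.
Output = -17 − 1.44 = -18.44 dBu.

-18.44 dBu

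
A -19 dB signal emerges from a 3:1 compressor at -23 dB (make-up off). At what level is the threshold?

Let T be the threshold. Output overshoot = (input overshoot)/R, so -23 − T = (-19 − T)/3.
3·(-23 − T) = -19 − T → 2·T = -69 − (-19) = -50.
T = -50/2 = -25 dB.

-25 dB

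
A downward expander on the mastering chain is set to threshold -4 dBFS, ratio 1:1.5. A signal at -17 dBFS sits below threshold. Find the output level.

Undershoot = (-4) − (-17) = 13 dB.
At 1:1.5, that expands to 19.5 dB under threshold.
Output = -4 − 19.5 = -23.5 dBFS.

-23.5 dBFS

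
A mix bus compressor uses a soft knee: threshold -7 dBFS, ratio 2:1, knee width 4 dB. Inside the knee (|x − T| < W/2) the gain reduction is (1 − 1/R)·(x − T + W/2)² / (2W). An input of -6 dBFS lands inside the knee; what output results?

x − T + W/2 = -6 − (-7) + 2 = 3.
GR = (1 − 1/2) × 3² / 8 = 0.5 × 9 / 8 = 0.5625 dB.
Output = -6 − 0.5625 = -6.5625 dBFS.

-6.5625 dBFS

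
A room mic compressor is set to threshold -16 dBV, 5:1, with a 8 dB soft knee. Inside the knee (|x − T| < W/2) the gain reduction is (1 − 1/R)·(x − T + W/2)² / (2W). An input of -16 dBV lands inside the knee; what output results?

x − T + W/2 = -16 − (-16) + 4 = 4.
GR = (1 − 1/5) × 4² / 16 = 0.8 × 16 / 16 = 0.8 dB.
Output = -16 − 0.8 = -16.8 dBV.

-16.8 dBV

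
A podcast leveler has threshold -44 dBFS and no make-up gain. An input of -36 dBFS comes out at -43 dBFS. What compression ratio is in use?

8:1

Input overshoot = -36 − (-44) = 8 dB; output overshoot = -43 − (-44) = 1 dB.
Ratio = 8 / 1 = 8.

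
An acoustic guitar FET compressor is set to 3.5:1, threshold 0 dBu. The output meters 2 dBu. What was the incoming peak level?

Post-compression overshoot = 2 − 0 = 2 dB.
Undo the ratio: input overshoot = 2 × 3.5 = 7 dB, giving input = 7 dBu.

7 dBu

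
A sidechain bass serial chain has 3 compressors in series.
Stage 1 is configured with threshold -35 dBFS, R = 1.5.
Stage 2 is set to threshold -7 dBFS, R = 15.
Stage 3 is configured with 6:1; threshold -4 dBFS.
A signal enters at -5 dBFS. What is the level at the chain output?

Stage 1: 30 dB above -35 dBFS, reduced 1.5:1 to 20 dB above → -15 dBFS.
Stage 2: below threshold (-15 ≤ -7); passes unchanged; output -15 dBFS.
Stage 3: -15 dBFS ≤ -4 dBFS, so stage 3 doesn't engage; output -15 dBFS.

-15 dBFS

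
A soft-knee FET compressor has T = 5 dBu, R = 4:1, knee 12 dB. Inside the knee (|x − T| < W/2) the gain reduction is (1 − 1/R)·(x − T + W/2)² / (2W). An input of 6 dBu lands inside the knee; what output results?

x − T + W/2 = 6 − 5 + 6 = 7.
GR = (1 − 1/4) × 7² / 24 = 0.75 × 49 / 24 = 1.53125 dB.
Output = 6 − 1.53125 = 4.46875 dBu.

4.46875 dBu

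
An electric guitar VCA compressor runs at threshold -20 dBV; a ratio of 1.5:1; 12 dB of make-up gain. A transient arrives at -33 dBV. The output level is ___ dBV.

-33 dBV is 13 dB below the -20 dBV threshold, so no gain reduction is applied.
Make-up gain adds 12 dB: -33 + 12 = -21 dBV.

-21 dBV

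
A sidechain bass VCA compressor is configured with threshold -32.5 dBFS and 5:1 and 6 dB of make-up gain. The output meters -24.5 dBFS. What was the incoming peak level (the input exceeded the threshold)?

Remove make-up: -24.5 − 6 = -30.5 dBFS.
Post-compression overshoot = -30.5 − (-32.5) = 2 dB.
Undo the ratio: input overshoot = 2 × 5 = 10 dB, giving input = -22.5 dBFS.

-22.5 dBFS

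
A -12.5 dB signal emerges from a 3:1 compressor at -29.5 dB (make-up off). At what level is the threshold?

-38 dB

Let T be the threshold. Output overshoot = (input overshoot)/R, so -29.5 − T = (-12.5 − T)/3.
3·(-29.5 − T) = -12.5 − T → 2·T = -88.5 − (-12.5) = -76.
T = -76/2 = -38 dB.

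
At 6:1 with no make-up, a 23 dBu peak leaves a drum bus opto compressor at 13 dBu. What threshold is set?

11 dBu

Input is 12 dB above T (since output overshoot × R = input overshoot: (13 − T)·6 = 23 − T gives T = 11 dBu).
Check: 11 + (23 − 11)/6 = 11 + 2 = 13 dBu. ✓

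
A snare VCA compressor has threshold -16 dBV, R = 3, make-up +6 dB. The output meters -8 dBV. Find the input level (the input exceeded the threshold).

Before make-up, the level was -8 − 6 = -14 dBV.
The compressed level sits -14 − (-16) = 2 dB over threshold.
Before 3:1 compression the overshoot was 2 × 3 = 6 dB, so input = -16 + 6 = -10 dBV.

-10 dBV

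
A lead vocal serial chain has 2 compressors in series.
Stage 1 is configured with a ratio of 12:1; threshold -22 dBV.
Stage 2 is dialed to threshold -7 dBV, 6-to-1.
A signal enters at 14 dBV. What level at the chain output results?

Stage 1: 14 dBV is 36 dB over -22 dBV; at 12:1 that becomes 3 dB over, giving -19 dBV.
Stage 2: below threshold (-19 ≤ -7); passes unchanged; output -19 dBV.

-19 dBV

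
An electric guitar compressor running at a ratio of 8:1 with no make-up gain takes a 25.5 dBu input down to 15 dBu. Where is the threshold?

13.5 dBu

Gain reduction = 25.5 − 15 = 10.5 dB; output overshoot = GR / (R − 1) = 10.5 / 7 = 1.5 dB.
Threshold = output − output overshoot = 15 − 1.5 = 13.5 dBu.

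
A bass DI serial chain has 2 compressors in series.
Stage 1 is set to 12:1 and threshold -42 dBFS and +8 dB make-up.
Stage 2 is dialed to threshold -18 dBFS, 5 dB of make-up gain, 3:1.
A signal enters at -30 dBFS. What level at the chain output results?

Stage 1: -30 dBFS is 12 dB over -42 dBFS; at 12:1 that becomes 1 dB over, giving -41 dBFS; +8 dB make-up → -33 dBFS.
Stage 2: -33 dBFS is at or below the -18 dBFS threshold — no compression; make-up brings it to -28 dBFS.

-28 dBFS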